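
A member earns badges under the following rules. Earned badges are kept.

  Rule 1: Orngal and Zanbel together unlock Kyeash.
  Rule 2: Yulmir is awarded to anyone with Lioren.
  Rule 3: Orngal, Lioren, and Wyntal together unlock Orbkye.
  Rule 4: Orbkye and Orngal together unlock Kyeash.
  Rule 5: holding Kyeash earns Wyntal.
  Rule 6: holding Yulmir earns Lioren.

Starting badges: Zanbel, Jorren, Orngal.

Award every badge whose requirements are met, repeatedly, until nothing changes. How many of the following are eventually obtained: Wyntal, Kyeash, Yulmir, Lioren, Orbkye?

2

With Orngal and Zanbel, Kyeash is earned (Rule 1).
With Kyeash, Wyntal is earned (Rule 5).
Wyntal: reached.
Kyeash: reached.
Yulmir would need Lioren (Rule 2), but Lioren is never earned.
Lioren would need Yulmir (Rule 6), but Yulmir is never earned.
Orbkye would need Orngal, Lioren, and Wyntal (Rule 3), but Lioren is never earned.
Reached: Wyntal and Kyeash — 2 of the 5.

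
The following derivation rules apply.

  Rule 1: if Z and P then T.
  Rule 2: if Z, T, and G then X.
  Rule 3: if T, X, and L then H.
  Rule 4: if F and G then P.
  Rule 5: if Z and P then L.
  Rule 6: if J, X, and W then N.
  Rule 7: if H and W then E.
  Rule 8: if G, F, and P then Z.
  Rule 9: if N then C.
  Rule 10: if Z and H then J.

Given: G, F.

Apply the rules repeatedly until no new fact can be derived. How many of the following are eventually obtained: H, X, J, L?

F and G hold, so P follows (Rule 4).
G, F, and P hold, so Z follows (Rule 8).
Z and P hold, so L follows (Rule 5).
From Z and P, Rule 1 gives T.
Z, T, and G hold, so X follows (Rule 2).
T, X, and L hold, so H follows (Rule 3).
Z and H hold, so J follows (Rule 10).
H: reached.
X: reached.
J: reached.
L: reached.
All 4 are reached.

4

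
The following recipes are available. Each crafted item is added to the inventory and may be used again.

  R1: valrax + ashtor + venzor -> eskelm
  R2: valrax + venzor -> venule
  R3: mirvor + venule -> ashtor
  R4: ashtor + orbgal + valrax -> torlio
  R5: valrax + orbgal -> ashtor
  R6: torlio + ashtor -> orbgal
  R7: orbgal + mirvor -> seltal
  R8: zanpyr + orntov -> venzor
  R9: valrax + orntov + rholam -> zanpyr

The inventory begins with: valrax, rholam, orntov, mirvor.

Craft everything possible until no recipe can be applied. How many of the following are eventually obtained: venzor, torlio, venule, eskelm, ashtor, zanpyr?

5

valrax + orntov + rholam -> zanpyr (R9).
Using R8, zanpyr and orntov make venzor.
valrax + venzor -> venule (R2).
mirvor + venule -> ashtor (R3).
valrax + ashtor + venzor -> eskelm (R1).
venzor: reached.
torlio would need ashtor, orbgal, and valrax (R4), but orbgal is never obtained.
venule: reached.
eskelm: reached.
ashtor: reached.
zanpyr: reached.
Reached: venzor, venule, eskelm, ashtor, and zanpyr — 5 of the 6.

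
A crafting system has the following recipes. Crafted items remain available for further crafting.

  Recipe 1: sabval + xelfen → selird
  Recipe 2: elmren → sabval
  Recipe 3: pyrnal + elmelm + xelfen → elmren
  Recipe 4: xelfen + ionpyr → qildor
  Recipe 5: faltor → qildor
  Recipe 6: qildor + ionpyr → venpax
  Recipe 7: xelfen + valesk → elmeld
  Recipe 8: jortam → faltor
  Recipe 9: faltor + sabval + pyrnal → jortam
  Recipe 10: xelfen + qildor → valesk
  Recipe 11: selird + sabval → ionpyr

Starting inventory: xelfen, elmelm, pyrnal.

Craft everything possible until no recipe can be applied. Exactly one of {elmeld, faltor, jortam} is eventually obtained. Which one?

elmeld

pyrnal + elmelm + xelfen → elmren (Recipe 3).
Using Recipe 2, elmren makes sabval.
Using Recipe 1, sabval and xelfen make selird.
selird + sabval → ionpyr (Recipe 11).
xelfen + ionpyr → qildor (Recipe 4).
xelfen + qildor → valesk (Recipe 10).
Using Recipe 7, xelfen and valesk make elmeld.
jortam would need faltor, sabval, and pyrnal (Recipe 9), but faltor is never obtained. faltor would need jortam (Recipe 8), but jortam is never obtained.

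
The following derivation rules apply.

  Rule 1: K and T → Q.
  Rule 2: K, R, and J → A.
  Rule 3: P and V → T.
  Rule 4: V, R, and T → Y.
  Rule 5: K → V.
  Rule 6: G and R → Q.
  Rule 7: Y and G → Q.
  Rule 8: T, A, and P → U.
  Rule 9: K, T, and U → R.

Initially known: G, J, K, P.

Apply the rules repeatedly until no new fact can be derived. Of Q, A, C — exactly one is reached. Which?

K holds, so V follows (Rule 5).
P and V hold, so T follows (Rule 3).
From K and T, Rule 1 gives Q.
A would need K, R, and J (Rule 2), but R is never established. No rule produces C, and it is not given.

Q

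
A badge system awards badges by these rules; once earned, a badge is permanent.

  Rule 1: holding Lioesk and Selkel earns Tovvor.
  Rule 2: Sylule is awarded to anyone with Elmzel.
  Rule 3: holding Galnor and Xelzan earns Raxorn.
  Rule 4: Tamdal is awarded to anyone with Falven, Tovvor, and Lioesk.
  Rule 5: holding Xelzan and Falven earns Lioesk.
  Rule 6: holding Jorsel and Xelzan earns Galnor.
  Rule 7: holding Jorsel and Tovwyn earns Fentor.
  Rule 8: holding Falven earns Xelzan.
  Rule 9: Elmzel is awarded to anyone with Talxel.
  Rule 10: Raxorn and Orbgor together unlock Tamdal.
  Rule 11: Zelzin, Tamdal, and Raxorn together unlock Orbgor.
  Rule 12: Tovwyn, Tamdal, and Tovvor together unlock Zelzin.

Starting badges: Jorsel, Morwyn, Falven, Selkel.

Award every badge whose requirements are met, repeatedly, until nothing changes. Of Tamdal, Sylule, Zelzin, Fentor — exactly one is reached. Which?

Tamdal

With Falven, Xelzan is earned (Rule 8).
With Xelzan and Falven, Lioesk is earned (Rule 5).
With Lioesk and Selkel, Tovvor is earned (Rule 1).
With Falven, Tovvor, and Lioesk, Tamdal is earned (Rule 4).
Sylule would need Elmzel (Rule 2), but Elmzel is never earned. Zelzin would need Tovwyn, Tamdal, and Tovvor (Rule 12), but Tovwyn is never earned. Fentor would need Jorsel and Tovwyn (Rule 7), but Tovwyn is never earned.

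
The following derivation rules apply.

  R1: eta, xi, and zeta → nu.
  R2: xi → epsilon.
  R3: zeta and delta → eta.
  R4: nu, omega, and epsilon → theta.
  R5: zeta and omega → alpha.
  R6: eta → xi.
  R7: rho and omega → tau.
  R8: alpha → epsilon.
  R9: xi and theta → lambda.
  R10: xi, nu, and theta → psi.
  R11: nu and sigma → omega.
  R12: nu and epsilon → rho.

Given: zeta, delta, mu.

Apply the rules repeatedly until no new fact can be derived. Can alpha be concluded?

alpha would need zeta and omega (R5), but omega is never established.

No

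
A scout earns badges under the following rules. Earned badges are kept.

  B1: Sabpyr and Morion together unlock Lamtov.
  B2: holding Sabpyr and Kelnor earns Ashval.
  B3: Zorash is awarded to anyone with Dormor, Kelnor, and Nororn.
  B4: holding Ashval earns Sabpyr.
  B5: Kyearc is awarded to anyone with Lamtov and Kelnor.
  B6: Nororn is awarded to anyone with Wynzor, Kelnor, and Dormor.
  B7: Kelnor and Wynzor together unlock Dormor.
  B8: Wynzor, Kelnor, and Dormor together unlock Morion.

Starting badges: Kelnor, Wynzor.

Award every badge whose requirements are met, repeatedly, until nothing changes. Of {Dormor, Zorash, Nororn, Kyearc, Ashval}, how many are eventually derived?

3

With Kelnor and Wynzor, Dormor is earned (B7).
With Wynzor, Kelnor, and Dormor, Nororn is earned (B6).
With Dormor, Kelnor, and Nororn, Zorash is earned (B3).
Dormor: reached.
Zorash: reached.
Nororn: reached.
Kyearc would need Lamtov and Kelnor (B5), but Lamtov is never earned.
Ashval would need Sabpyr and Kelnor (B2), but Sabpyr is never earned.
Reached: Dormor, Zorash, and Nororn — 3 of the 5.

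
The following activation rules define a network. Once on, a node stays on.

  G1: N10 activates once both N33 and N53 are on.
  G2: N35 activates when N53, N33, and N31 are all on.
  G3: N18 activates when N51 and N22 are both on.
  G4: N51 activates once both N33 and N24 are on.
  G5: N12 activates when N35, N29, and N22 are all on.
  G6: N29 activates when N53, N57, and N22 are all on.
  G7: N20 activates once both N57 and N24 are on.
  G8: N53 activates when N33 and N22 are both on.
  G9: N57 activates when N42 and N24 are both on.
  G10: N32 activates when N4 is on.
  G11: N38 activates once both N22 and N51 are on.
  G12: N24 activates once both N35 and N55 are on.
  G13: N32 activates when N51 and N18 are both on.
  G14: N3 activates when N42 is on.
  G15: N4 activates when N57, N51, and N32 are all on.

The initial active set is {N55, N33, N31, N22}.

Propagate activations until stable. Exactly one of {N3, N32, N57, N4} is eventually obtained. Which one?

G8: N33 and N22 on → N53 on.
N53, N33, and N31 are on, so N35 activates (G2).
N35 and N55 are on, so N24 activates (G12).
G4: N33 and N24 on → N51 on.
N51 and N22 are on, so N18 activates (G3).
N51 and N18 are on, so N32 activates (G13).
N57 would need N42 and N24 (G9), but N42 never turns on. N3 would need N42 (G14), but N42 never turns on. N4 would need N57, N51, and N32 (G15), but N57 never turns on.

N32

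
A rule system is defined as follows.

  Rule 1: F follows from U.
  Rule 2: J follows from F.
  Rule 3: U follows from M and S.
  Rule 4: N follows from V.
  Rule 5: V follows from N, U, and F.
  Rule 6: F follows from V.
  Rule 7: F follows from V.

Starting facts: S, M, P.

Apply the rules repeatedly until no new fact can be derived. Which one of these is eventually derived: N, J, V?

J

From M and S, Rule 3 gives U.
U holds, so F follows (Rule 1).
From F, Rule 2 gives J.
N would need V (Rule 4), but V is never established. V would need N, U, and F (Rule 5), but N is never established.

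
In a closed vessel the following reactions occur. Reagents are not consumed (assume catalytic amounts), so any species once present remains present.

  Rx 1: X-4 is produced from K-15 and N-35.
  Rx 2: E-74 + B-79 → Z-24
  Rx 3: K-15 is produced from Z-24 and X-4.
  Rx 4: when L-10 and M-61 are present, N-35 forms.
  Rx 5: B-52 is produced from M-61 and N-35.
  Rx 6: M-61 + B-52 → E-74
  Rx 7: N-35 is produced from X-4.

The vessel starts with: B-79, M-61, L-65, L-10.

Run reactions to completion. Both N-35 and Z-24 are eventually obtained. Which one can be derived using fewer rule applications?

N-35: L-10 and M-61 present → N-35 forms (Rx 4). [1 rule application]
Z-24: L-10 and M-61 present → N-35 forms (Rx 4). M-61 and N-35 present → B-52 forms (Rx 5). M-61 and B-52 present → E-74 forms (Rx 6). E-74 and B-79 present → Z-24 forms (Rx 2). [4 rule applications]
N-35 needs fewer.

N-35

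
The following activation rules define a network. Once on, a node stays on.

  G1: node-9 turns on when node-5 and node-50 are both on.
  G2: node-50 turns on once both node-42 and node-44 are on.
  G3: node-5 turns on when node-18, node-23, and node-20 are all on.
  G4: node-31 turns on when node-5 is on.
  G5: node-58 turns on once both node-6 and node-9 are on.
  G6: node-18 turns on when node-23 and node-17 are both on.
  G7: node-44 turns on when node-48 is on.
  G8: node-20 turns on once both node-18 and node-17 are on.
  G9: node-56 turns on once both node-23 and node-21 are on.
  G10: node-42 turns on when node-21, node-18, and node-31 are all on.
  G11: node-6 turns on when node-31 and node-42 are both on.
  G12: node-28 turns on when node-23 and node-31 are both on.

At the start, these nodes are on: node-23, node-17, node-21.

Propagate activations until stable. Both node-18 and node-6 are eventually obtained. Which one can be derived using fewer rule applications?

node-18: node-23 and node-17 are on, so node-18 turns on (G6). [1 rule application]
node-6: node-23 and node-17 are on, so node-18 turns on (G6). G8: node-18 and node-17 on → node-20 on. node-18, node-23, and node-20 are on, so node-5 turns on (G3). node-5 is on, so node-31 turns on (G4). G10: node-21, node-18, and node-31 on → node-42 on. G11: node-31 and node-42 on → node-6 on. [6 rule applications]
node-18 needs fewer.

node-18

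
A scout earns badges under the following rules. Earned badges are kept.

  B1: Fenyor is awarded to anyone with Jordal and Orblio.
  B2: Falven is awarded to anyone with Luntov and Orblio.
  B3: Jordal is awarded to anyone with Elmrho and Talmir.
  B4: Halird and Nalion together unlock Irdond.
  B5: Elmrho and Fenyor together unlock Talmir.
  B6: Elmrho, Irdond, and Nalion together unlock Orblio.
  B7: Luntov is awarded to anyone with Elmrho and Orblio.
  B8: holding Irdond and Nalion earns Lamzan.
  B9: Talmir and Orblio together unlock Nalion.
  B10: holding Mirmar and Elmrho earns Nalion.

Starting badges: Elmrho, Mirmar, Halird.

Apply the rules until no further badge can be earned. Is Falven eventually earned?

With Mirmar and Elmrho, Nalion is earned (B10).
With Halird and Nalion, Irdond is earned (B4).
With Elmrho, Irdond, and Nalion, Orblio is earned (B6).
With Elmrho and Orblio, Luntov is earned (B7).
With Luntov and Orblio, Falven is earned (B2).

Yes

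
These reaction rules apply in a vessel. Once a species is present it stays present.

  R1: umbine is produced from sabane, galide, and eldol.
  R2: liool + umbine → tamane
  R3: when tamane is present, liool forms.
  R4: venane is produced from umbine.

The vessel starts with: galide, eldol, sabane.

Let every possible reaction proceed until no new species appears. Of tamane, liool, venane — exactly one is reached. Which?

sabane, galide, and eldol present → umbine forms (R1).
umbine present → venane forms (R4).
liool would need tamane (R3), but tamane never forms. tamane would need liool and umbine (R2), but liool never forms.

venane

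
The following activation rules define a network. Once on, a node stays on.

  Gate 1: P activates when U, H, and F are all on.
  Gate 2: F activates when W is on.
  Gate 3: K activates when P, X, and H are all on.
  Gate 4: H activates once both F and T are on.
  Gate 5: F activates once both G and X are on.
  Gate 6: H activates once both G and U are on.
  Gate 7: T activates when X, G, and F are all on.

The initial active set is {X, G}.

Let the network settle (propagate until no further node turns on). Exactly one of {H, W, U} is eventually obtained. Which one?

H

G and X are on, so F activates (Gate 5).
X, G, and F are on, so T activates (Gate 7).
Gate 4: F and T on → H on.
No rule produces U, and it is not given. No rule produces W, and it is not given.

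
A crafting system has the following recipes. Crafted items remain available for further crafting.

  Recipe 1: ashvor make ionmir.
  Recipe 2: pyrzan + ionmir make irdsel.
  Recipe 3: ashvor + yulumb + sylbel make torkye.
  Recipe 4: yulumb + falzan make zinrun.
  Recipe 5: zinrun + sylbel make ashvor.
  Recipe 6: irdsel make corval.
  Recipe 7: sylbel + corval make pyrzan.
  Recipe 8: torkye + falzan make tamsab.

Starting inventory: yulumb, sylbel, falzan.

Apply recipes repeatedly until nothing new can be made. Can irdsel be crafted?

No

irdsel would need pyrzan and ionmir (Recipe 2), but pyrzan is never obtained.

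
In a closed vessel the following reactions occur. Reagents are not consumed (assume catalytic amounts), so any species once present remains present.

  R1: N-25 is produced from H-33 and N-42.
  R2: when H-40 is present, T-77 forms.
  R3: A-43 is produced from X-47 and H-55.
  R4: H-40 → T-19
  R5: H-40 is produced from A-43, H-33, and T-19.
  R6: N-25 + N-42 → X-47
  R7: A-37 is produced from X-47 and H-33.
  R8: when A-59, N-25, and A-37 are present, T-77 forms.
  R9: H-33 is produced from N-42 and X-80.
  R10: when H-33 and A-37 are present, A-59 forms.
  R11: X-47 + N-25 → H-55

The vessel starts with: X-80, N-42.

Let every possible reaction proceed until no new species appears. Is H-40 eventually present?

No

H-40 would need A-43, H-33, and T-19 (R5), but T-19 never forms.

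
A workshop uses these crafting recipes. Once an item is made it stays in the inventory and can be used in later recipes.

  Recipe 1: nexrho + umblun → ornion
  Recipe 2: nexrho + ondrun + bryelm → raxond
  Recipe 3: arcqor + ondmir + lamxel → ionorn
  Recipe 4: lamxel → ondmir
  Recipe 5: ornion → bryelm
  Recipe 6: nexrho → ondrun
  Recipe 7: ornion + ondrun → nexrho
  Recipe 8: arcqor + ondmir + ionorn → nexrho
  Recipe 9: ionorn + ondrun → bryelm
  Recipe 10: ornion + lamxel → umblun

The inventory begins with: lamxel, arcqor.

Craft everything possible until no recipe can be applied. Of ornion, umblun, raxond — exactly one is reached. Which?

raxond

Using Recipe 4, lamxel makes ondmir.
Using Recipe 3, arcqor, ondmir, and lamxel make ionorn.
Using Recipe 8, arcqor, ondmir, and ionorn make nexrho.
nexrho → ondrun (Recipe 6).
ionorn + ondrun → bryelm (Recipe 9).
Using Recipe 2, nexrho, ondrun, and bryelm make raxond.
umblun would need ornion and lamxel (Recipe 10), but ornion is never obtained. ornion would need nexrho and umblun (Recipe 1), but umblun is never obtained.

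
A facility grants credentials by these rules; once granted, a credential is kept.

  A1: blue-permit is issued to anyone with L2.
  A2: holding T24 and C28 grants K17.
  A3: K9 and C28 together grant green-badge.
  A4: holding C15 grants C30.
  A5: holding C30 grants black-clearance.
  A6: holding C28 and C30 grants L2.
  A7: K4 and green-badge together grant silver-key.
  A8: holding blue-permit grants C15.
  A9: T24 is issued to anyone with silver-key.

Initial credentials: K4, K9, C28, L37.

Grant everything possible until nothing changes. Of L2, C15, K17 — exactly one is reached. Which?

K17

Holding K9 and C28 grants green-badge (A3).
Holding K4 and green-badge grants silver-key (A7).
Holding silver-key grants T24 (A9).
Holding T24 and C28 grants K17 (A2).
L2 would need C28 and C30 (A6), but C30 is never granted. C15 would need blue-permit (A8), but blue-permit is never granted.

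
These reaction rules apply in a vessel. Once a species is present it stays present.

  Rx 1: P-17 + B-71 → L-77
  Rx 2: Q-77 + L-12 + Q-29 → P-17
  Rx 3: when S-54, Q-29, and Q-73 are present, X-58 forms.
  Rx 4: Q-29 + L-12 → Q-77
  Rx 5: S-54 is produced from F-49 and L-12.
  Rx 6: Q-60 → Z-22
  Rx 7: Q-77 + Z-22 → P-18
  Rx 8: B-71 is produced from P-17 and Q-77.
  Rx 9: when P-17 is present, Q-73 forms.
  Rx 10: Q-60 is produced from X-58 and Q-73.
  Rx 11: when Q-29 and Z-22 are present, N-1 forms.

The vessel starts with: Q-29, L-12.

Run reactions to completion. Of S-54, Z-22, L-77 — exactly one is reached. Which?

Q-29 and L-12 present → Q-77 forms (Rx 4).
Q-77, L-12, and Q-29 present → P-17 forms (Rx 2).
P-17 and Q-77 present → B-71 forms (Rx 8).
P-17 and B-71 present → L-77 forms (Rx 1).
Z-22 would need Q-60 (Rx 6), but Q-60 never forms. S-54 would need F-49 and L-12 (Rx 5), but F-49 never forms.

L-77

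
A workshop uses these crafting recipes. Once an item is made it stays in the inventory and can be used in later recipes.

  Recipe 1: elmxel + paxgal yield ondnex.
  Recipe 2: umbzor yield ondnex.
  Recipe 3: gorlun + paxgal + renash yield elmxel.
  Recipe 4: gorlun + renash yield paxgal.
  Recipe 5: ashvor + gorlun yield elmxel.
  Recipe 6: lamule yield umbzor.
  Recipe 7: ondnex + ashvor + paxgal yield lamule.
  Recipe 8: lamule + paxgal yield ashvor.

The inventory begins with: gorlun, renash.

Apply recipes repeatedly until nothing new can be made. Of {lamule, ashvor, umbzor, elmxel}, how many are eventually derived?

1

Using Recipe 4, gorlun and renash make paxgal.
Using Recipe 3, gorlun, paxgal, and renash make elmxel.
lamule would need ondnex, ashvor, and paxgal (Recipe 7), but ashvor is never obtained.
ashvor would need lamule and paxgal (Recipe 8), but lamule is never obtained.
umbzor would need lamule (Recipe 6), but lamule is never obtained.
elmxel: reached.
Reached: elmxel — 1 of the 4.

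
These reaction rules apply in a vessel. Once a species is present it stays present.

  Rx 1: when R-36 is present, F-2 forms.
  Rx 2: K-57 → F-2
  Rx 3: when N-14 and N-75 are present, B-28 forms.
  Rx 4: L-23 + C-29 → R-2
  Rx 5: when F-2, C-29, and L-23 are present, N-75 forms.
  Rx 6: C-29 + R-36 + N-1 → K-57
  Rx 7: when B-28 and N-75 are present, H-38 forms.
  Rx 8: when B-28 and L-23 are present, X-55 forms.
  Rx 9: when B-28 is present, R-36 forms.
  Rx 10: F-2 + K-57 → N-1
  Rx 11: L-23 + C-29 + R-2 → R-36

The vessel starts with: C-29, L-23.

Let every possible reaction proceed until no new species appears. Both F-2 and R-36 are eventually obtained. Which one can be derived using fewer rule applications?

R-36

R-36: L-23 and C-29 present → R-2 forms (Rx 4). L-23, C-29, and R-2 present → R-36 forms (Rx 11). [2 rule applications]
F-2: L-23 and C-29 present → R-2 forms (Rx 4). L-23, C-29, and R-2 present → R-36 forms (Rx 11). R-36 present → F-2 forms (Rx 1). [3 rule applications]
R-36 needs fewer.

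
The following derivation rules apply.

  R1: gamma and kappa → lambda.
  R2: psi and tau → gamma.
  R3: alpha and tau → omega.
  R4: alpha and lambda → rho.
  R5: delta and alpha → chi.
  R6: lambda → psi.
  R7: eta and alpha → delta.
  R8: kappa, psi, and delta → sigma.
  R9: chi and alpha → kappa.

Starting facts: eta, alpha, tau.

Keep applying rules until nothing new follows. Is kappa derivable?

eta and alpha hold, so delta follows (R7).
From delta and alpha, R5 gives chi.
From chi and alpha, R9 gives kappa.

Yes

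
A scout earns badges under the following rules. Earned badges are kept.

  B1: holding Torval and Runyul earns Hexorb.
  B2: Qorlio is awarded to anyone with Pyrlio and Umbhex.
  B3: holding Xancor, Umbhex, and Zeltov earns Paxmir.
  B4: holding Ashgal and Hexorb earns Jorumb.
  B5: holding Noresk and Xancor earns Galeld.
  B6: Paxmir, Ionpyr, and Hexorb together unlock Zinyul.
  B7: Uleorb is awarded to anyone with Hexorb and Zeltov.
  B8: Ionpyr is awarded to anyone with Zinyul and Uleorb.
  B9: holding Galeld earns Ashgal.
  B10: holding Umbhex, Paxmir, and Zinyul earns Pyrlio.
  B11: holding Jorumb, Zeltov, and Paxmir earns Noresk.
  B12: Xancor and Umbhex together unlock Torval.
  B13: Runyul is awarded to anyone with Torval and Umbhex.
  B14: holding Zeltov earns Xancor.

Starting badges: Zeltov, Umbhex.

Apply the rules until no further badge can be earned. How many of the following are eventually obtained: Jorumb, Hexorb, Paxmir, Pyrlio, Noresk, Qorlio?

With Zeltov, Xancor is earned (B14).
With Xancor, Umbhex, and Zeltov, Paxmir is earned (B3).
With Xancor and Umbhex, Torval is earned (B12).
With Torval and Umbhex, Runyul is earned (B13).
With Torval and Runyul, Hexorb is earned (B1).
Jorumb would need Ashgal and Hexorb (B4), but Ashgal is never earned.
Hexorb: reached.
Paxmir: reached.
Pyrlio would need Umbhex, Paxmir, and Zinyul (B10), but Zinyul is never earned.
Noresk would need Jorumb, Zeltov, and Paxmir (B11), but Jorumb is never earned.
Qorlio would need Pyrlio and Umbhex (B2), but Pyrlio is never earned.
Reached: Hexorb and Paxmir — 2 of the 6.

2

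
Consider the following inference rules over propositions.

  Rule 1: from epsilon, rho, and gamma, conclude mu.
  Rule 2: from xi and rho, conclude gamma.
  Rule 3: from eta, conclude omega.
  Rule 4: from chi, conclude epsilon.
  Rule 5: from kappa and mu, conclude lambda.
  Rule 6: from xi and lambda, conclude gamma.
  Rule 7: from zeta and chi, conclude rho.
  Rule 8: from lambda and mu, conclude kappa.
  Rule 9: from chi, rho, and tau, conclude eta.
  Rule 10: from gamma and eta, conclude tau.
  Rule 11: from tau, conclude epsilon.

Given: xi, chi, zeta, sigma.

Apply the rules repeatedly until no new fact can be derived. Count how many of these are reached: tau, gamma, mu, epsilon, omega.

3

zeta and chi hold, so rho follows (Rule 7).
chi holds, so epsilon follows (Rule 4).
xi and rho hold, so gamma follows (Rule 2).
epsilon, rho, and gamma hold, so mu follows (Rule 1).
tau would need gamma and eta (Rule 10), but eta is never established.
gamma: reached.
mu: reached.
epsilon: reached.
omega would need eta (Rule 3), but eta is never established.
Reached: gamma, mu, and epsilon — 3 of the 5.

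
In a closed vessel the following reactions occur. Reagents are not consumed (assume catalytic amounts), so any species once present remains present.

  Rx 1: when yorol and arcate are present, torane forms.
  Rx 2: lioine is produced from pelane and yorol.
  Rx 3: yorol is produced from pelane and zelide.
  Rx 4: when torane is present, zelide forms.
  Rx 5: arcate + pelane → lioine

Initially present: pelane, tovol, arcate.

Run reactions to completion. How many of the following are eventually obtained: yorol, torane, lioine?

1

arcate and pelane present → lioine forms (Rx 5).
yorol would need pelane and zelide (Rx 3), but zelide never forms.
torane would need yorol and arcate (Rx 1), but yorol never forms.
lioine: reached.
Reached: lioine — 1 of the 3.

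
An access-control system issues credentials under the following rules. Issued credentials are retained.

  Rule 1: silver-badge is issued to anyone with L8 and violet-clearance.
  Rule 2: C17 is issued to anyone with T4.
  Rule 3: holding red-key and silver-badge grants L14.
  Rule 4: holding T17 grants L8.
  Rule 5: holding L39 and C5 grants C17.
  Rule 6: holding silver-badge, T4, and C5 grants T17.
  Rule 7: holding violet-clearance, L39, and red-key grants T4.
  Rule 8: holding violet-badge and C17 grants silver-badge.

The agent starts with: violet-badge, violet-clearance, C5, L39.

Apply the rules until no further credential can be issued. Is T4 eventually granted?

T4 would need violet-clearance, L39, and red-key (Rule 7), but red-key is never granted.

No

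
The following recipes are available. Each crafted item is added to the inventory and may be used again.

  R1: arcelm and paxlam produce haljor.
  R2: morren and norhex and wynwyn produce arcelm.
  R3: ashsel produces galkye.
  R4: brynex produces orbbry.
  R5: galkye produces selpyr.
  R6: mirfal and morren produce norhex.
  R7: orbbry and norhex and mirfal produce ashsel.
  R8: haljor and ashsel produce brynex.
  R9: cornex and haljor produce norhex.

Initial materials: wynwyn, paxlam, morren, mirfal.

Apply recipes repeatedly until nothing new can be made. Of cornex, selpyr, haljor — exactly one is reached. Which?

Using R6, mirfal and morren make norhex.
Using R2, morren, norhex, and wynwyn make arcelm.
Using R1, arcelm and paxlam make haljor.
No rule produces cornex, and it is not given. selpyr would need galkye (R5), but galkye is never obtained.

haljor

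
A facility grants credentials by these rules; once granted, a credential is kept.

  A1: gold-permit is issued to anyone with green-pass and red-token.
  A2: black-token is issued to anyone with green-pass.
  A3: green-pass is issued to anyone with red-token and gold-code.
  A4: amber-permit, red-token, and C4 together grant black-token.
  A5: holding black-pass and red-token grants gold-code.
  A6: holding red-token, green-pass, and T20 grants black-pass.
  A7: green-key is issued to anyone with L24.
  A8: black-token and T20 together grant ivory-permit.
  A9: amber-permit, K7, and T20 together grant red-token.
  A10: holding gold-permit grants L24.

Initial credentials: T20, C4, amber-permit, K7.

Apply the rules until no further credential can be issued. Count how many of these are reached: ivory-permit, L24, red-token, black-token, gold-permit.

3

Holding amber-permit, K7, and T20 grants red-token (A9).
Holding amber-permit, red-token, and C4 grants black-token (A4).
Holding black-token and T20 grants ivory-permit (A8).
ivory-permit: reached.
L24 would need gold-permit (A10), but gold-permit is never granted.
red-token: reached.
black-token: reached.
gold-permit would need green-pass and red-token (A1), but green-pass is never granted.
Reached: ivory-permit, red-token, and black-token — 3 of the 5.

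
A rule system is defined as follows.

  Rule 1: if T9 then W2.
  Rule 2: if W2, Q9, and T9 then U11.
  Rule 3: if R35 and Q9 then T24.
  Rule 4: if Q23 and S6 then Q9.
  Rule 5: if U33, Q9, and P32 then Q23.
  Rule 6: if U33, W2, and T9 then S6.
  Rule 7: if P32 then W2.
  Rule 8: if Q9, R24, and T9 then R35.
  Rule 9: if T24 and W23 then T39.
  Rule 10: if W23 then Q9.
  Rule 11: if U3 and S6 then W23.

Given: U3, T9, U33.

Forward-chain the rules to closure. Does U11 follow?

T9 holds, so W2 follows (Rule 1).
From U33, W2, and T9, Rule 6 gives S6.
From U3 and S6, Rule 11 gives W23.
From W23, Rule 10 gives Q9.
W2, Q9, and T9 hold, so U11 follows (Rule 2).

Yes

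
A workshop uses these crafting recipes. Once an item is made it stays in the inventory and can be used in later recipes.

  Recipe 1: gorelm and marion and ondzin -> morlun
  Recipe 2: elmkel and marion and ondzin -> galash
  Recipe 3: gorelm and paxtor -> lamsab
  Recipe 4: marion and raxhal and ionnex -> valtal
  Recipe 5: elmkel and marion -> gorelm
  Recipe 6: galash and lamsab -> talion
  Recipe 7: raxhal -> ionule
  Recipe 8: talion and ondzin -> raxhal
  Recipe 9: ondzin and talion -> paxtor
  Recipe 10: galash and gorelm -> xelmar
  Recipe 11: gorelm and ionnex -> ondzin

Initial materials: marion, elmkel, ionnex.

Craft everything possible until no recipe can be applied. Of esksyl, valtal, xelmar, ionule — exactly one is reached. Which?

xelmar

elmkel and marion -> gorelm (Recipe 5).
gorelm and ionnex -> ondzin (Recipe 11).
Using Recipe 2, elmkel, marion, and ondzin make galash.
galash and gorelm -> xelmar (Recipe 10).
ionule would need raxhal (Recipe 7), but raxhal is never obtained. No rule produces esksyl, and it is not given. valtal would need marion, raxhal, and ionnex (Recipe 4), but raxhal is never obtained.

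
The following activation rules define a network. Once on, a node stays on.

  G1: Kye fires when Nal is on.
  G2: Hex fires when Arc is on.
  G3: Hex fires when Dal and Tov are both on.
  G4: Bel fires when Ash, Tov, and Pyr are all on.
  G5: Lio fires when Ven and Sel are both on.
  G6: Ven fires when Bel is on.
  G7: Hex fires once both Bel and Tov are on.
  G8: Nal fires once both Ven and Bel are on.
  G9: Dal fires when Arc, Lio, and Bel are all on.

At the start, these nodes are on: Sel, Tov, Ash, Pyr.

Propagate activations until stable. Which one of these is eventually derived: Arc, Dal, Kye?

Kye

Ash, Tov, and Pyr are on, so Bel fires (G4).
G6: Bel on → Ven on.
G8: Ven and Bel on → Nal on.
G1: Nal on → Kye on.
No rule produces Arc, and it is not given. Dal would need Arc, Lio, and Bel (G9), but Arc never turns on.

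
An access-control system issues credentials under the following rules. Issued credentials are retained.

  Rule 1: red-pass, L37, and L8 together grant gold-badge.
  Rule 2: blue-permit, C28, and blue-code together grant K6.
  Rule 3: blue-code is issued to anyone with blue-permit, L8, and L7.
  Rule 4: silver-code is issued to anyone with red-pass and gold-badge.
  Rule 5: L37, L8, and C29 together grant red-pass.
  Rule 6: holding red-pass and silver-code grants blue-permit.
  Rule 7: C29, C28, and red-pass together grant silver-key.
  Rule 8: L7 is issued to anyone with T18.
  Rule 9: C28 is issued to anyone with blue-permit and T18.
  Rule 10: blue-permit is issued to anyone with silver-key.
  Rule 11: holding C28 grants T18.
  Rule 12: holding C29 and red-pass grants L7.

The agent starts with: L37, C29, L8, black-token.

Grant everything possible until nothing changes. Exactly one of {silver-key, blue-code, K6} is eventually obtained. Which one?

Holding L37, L8, and C29 grants red-pass (Rule 5).
Holding red-pass, L37, and L8 grants gold-badge (Rule 1).
Holding C29 and red-pass grants L7 (Rule 12).
Holding red-pass and gold-badge grants silver-code (Rule 4).
Holding red-pass and silver-code grants blue-permit (Rule 6).
Holding blue-permit, L8, and L7 grants blue-code (Rule 3).
silver-key would need C29, C28, and red-pass (Rule 7), but C28 is never granted. K6 would need blue-permit, C28, and blue-code (Rule 2), but C28 is never granted.

blue-code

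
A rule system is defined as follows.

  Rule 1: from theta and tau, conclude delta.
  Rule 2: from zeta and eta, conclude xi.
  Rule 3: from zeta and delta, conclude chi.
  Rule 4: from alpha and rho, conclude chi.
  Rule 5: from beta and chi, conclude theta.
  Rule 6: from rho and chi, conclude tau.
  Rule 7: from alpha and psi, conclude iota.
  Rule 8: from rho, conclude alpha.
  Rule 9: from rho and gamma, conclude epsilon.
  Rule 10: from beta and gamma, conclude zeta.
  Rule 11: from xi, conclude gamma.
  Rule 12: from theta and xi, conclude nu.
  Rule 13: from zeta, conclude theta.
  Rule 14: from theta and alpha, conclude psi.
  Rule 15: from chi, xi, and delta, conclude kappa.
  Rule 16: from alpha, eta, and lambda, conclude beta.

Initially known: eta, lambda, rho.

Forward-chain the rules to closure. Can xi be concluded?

xi would need zeta and eta (Rule 2), but zeta is never established.

No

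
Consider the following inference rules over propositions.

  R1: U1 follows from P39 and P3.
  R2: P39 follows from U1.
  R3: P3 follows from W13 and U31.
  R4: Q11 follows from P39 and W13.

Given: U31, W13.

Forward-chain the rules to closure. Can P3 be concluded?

From W13 and U31, R3 gives P3.

Yes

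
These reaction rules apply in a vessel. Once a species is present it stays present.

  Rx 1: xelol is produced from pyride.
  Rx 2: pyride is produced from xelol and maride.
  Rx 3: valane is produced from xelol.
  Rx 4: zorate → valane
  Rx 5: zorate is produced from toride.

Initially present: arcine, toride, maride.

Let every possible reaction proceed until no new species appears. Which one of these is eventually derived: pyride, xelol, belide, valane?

toride present → zorate forms (Rx 5).
zorate present → valane forms (Rx 4).
pyride would need xelol and maride (Rx 2), but xelol never forms. No rule produces belide, and it is not given. xelol would need pyride (Rx 1), but pyride never forms.

valane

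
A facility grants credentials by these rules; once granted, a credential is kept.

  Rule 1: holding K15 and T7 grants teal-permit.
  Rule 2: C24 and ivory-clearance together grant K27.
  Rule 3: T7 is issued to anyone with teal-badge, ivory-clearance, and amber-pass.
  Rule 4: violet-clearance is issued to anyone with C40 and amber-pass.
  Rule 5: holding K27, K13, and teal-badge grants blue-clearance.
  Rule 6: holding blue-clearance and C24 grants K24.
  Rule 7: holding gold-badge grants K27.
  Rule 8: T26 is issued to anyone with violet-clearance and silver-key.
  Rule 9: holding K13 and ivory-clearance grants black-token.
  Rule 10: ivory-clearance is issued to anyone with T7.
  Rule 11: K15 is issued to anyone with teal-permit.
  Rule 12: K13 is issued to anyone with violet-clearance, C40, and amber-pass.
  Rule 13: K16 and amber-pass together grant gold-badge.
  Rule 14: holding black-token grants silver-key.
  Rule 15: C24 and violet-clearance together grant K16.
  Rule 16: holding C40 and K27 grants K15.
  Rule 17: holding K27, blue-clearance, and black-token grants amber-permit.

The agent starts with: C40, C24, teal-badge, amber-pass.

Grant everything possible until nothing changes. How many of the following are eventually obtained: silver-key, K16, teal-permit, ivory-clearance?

1

Holding C40 and amber-pass grants violet-clearance (Rule 4).
Holding C24 and violet-clearance grants K16 (Rule 15).
silver-key would need black-token (Rule 14), but black-token is never granted.
K16: reached.
teal-permit would need K15 and T7 (Rule 1), but T7 is never granted.
ivory-clearance would need T7 (Rule 10), but T7 is never granted.
Reached: K16 — 1 of the 4.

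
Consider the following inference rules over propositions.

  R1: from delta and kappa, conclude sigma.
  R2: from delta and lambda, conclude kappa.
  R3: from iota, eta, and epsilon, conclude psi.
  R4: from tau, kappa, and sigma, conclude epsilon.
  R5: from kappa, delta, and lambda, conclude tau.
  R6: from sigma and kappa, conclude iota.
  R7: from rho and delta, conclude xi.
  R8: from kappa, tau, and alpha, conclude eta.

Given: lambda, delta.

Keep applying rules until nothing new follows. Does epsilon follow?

From delta and lambda, R2 gives kappa.
From kappa, delta, and lambda, R5 gives tau.
From delta and kappa, R1 gives sigma.
From tau, kappa, and sigma, R4 gives epsilon.

Yes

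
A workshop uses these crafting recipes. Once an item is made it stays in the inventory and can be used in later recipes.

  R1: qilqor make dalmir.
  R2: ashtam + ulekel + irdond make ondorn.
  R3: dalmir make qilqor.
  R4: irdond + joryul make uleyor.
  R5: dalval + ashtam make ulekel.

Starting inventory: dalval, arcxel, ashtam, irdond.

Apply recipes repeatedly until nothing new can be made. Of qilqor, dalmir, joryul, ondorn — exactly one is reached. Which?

Using R5, dalval and ashtam make ulekel.
ashtam + ulekel + irdond → ondorn (R2).
dalmir would need qilqor (R1), but qilqor is never obtained. No rule produces joryul, and it is not given. qilqor would need dalmir (R3), but dalmir is never obtained.

ondorn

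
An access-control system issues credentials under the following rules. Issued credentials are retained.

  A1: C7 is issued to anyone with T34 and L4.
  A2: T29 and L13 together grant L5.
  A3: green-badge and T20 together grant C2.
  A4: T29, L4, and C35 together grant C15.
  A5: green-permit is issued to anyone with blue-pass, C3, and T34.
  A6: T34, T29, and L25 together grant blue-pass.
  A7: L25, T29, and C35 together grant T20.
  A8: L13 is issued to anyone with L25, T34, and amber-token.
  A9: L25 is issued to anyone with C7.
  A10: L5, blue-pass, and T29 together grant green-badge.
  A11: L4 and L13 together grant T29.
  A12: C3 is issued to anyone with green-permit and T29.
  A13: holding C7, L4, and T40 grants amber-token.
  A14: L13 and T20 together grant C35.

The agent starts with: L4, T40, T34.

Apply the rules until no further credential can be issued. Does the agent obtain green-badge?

Holding T34 and L4 grants C7 (A1).
Holding C7, L4, and T40 grants amber-token (A13).
Holding C7 grants L25 (A9).
Holding L25, T34, and amber-token grants L13 (A8).
Holding L4 and L13 grants T29 (A11).
Holding T34, T29, and L25 grants blue-pass (A6).
Holding T29 and L13 grants L5 (A2).
Holding L5, blue-pass, and T29 grants green-badge (A10).

Yes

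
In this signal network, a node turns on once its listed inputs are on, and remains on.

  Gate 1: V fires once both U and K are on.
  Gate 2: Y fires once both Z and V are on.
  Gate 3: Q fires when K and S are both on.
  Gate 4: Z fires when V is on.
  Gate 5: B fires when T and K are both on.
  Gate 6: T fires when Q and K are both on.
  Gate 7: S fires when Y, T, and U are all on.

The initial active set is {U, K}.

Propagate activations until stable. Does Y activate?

U and K are on, so V fires (Gate 1).
Gate 4: V on → Z on.
Gate 2: Z and V on → Y on.

Yes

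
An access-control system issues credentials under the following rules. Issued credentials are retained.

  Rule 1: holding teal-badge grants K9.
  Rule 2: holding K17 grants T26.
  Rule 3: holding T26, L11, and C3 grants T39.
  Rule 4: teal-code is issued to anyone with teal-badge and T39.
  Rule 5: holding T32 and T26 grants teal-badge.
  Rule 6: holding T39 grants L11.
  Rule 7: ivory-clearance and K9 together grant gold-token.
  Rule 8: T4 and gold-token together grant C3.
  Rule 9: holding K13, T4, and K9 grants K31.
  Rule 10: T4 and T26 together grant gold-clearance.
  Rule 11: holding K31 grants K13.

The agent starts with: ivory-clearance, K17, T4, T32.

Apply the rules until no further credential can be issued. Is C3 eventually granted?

Holding K17 grants T26 (Rule 2).
Holding T32 and T26 grants teal-badge (Rule 5).
Holding teal-badge grants K9 (Rule 1).
Holding ivory-clearance and K9 grants gold-token (Rule 7).
Holding T4 and gold-token grants C3 (Rule 8).

Yes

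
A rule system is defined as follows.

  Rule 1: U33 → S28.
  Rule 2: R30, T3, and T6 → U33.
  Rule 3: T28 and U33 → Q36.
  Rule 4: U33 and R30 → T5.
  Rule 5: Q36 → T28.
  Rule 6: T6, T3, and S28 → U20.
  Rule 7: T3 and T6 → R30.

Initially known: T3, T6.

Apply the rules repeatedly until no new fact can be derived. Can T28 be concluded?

No

T28 would need Q36 (Rule 5), but Q36 is never established.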